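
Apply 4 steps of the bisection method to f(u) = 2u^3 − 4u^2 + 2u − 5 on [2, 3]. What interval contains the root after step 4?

m = 2.5, f(m) = 6.25 (+); new bracket [2, 2.5]
m = 2.25, f(m) = 2.03125 (+); new bracket [2, 2.25]
m = 2.125, f(m) = 0.378906 (+); new bracket [2, 2.125]
m = 2.0625, f(m) = -0.3433 (−); new bracket [2.0625, 2.125]

[2.0625, 2.125]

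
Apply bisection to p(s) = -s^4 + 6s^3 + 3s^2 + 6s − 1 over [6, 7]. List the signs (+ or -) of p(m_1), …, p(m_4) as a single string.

p(6.5) = 27.4375 > 0, so the root lies in [6.5, 7]
p(6.75) = -54.472656 < 0, so the root lies in [6.5, 6.75]
p(6.625) = -11.312744 < 0, so the root lies in [6.5, 6.625]
p(6.5625) = 8.5986 > 0, so the root lies in [6.5625, 6.625]

+--+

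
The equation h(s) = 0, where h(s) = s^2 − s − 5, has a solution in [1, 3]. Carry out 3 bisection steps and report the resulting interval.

midpoint 2: h = -3 < 0 → [2, 3]
midpoint 2.5: h = -1.25 < 0 → [2.5, 3]
midpoint 2.75: h = -0.1875 < 0 → [2.75, 3]

[2.75, 3]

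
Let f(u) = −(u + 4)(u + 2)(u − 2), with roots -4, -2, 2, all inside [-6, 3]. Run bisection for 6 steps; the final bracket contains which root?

m = -1.5, f(m) = 4.375 (+); new bracket [-1.5, 3]
m = 0.75, f(m) = 16.328125 (+); new bracket [0.75, 3]
m = 1.875, f(m) = 2.845703 (+); new bracket [1.875, 3]
m = 2.4375, f(m) = -12.4978 (−); new bracket [1.875, 2.4375]
m = 2.15625, f(m) = -3.998 (−); new bracket [1.875, 2.15625]
m = 2.015625, f(m) = -0.3774 (−); new bracket [1.875, 2.015625]

2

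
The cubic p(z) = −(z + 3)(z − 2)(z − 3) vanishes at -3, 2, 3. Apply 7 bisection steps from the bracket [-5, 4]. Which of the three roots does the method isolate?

midpoint -0.5: p = -21.875 < 0 → [-5, -0.5]
midpoint -2.75: p = -6.828125 < 0 → [-5, -2.75]
midpoint -3.875: p = 35.341797 > 0 → [-3.875, -2.75]
midpoint -3.3125: p = 10.4797 > 0 → [-3.3125, -2.75]
midpoint -3.03125: p = 0.9483 > 0 → [-3.03125, -2.75]
midpoint -2.890625: p = -3.151 < 0 → [-3.03125, -2.890625]
midpoint -2.9609375: p = -1.1551 < 0 → [-3.03125, -2.9609375]

-3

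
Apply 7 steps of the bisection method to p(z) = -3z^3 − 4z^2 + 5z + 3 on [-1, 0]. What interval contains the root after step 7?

z = -0.5 gives p = -0.125, negative; keep [-0.5, 0]
z = -0.25 gives p = 1.546875, positive; keep [-0.5, -0.25]
z = -0.375 gives p = 0.720703, positive; keep [-0.5, -0.375]
z = -0.4375 gives p = 0.2981, positive; keep [-0.5, -0.4375]
z = -0.46875 gives p = 0.0863, positive; keep [-0.5, -0.46875]
z = -0.484375 gives p = -0.0194, negative; keep [-0.484375, -0.46875]
z = -0.4765625 gives p = 0.0334, positive; keep [-0.484375, -0.4765625]

[-0.484375, -0.4765625]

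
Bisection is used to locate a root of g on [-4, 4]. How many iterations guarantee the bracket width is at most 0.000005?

Width after n steps is 8/2^n. Need 2^n ≥ 8/0.000005 = 1600000.
2^20 = 1048576 < 1600000 ≤ 2^21 = 2097152, so n = 21.

21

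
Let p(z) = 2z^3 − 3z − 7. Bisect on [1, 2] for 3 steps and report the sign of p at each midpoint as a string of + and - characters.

z = 1.5 gives p = -4.75, negative; keep [1.5, 2]
z = 1.75 gives p = -1.53125, negative; keep [1.75, 2]
z = 1.875 gives p = 0.558594, positive; keep [1.75, 1.875]

--+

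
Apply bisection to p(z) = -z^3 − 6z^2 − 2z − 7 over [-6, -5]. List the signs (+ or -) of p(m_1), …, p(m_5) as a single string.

--+--

midpoint -5.5: p = -11.125 < 0 → [-6, -5.5]
midpoint -5.75: p = -3.765625 < 0 → [-6, -5.75]
midpoint -5.875: p = 0.435547 > 0 → [-5.875, -5.75]
midpoint -5.8125: p = -1.7097 < 0 → [-5.875, -5.8125]
midpoint -5.84375: p = -0.6483 < 0 → [-5.875, -5.84375]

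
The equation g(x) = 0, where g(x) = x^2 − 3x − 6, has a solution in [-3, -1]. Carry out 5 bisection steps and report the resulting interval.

[-1.375, -1.3125]

g(-2) = 4 > 0, so the root lies in [-2, -1]
g(-1.5) = 0.75 > 0, so the root lies in [-1.5, -1]
g(-1.25) = -0.6875 < 0, so the root lies in [-1.5, -1.25]
g(-1.375) = 0.0156 > 0, so the root lies in [-1.375, -1.25]
g(-1.3125) = -0.3398 < 0, so the root lies in [-1.375, -1.3125]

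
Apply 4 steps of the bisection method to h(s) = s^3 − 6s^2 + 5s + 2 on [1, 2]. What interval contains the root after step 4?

[1.375, 1.4375]

midpoint 1.5: h = -0.625 < 0 → [1, 1.5]
midpoint 1.25: h = 0.828125 > 0 → [1.25, 1.5]
midpoint 1.375: h = 0.130859 > 0 → [1.375, 1.5]
midpoint 1.4375: h = -0.2405 < 0 → [1.375, 1.4375]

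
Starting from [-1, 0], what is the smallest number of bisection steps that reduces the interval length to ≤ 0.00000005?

25

Width after n steps is 1/2^n. Need 2^n ≥ 1/0.00000005 = 20000000.
2^24 = 16777216 < 20000000 ≤ 2^25 = 33554432, so n = 25.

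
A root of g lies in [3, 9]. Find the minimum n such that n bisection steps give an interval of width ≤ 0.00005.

17

Width after n steps is 6/2^n. Need 2^n ≥ 6/0.00005 = 120000.
2^16 = 65536 < 120000 ≤ 2^17 = 131072, so n = 17.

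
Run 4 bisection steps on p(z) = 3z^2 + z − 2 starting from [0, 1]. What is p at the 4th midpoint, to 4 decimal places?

0.1055

m = 0.5, p(m) = -0.75 (−); new bracket [0.5, 1]
m = 0.75, p(m) = 0.4375 (+); new bracket [0.5, 0.75]
m = 0.625, p(m) = -0.203125 (−); new bracket [0.625, 0.75]
m = 0.6875, p(m) = 0.1055 (+); new bracket [0.625, 0.6875]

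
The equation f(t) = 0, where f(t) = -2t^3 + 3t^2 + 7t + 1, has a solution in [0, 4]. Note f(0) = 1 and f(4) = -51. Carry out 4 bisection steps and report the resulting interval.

[2.75, 3]

m = 2, f(m) = 11 (+); new bracket [2, 4]
m = 3, f(m) = -5 (−); new bracket [2, 3]
m = 2.5, f(m) = 6 (+); new bracket [2.5, 3]
m = 2.75, f(m) = 1.3438 (+); new bracket [2.75, 3]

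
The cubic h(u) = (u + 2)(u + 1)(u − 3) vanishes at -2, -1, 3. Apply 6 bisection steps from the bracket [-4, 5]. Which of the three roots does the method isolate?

3

m = 0.5, h(m) = -9.375 (−); new bracket [0.5, 5]
m = 2.75, h(m) = -4.453125 (−); new bracket [2.75, 5]
m = 3.875, h(m) = 25.060547 (+); new bracket [2.75, 3.875]
m = 3.3125, h(m) = 7.1594 (+); new bracket [2.75, 3.3125]
m = 3.03125, h(m) = 0.6338 (+); new bracket [2.75, 3.03125]
m = 2.890625, h(m) = -2.0811 (−); new bracket [2.890625, 3.03125]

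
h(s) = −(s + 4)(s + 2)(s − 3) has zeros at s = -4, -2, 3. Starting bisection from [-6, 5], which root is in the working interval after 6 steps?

3

m = -0.5, h(m) = 18.375 (+); new bracket [-0.5, 5]
m = 2.25, h(m) = 19.921875 (+); new bracket [2.25, 5]
m = 3.625, h(m) = -26.806641 (−); new bracket [2.25, 3.625]
m = 2.9375, h(m) = 2.1409 (+); new bracket [2.9375, 3.625]
m = 3.28125, h(m) = -10.8152 (−); new bracket [2.9375, 3.28125]
m = 3.109375, h(m) = -3.973 (−); new bracket [2.9375, 3.109375]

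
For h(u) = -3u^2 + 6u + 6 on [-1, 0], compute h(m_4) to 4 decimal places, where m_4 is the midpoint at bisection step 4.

0.4570

h(-0.5) = 2.25 > 0, so the root lies in [-1, -0.5]
h(-0.75) = -0.1875 < 0, so the root lies in [-0.75, -0.5]
h(-0.625) = 1.078125 > 0, so the root lies in [-0.75, -0.625]
h(-0.6875) = 0.457 > 0, so the root lies in [-0.75, -0.6875]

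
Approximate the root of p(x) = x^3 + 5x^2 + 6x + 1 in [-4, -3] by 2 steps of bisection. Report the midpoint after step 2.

-3.25

p(-3.5) = -1.625 < 0, so the root lies in [-3.5, -3]
p(-3.25) = -0.015625 < 0, so the root lies in [-3.25, -3]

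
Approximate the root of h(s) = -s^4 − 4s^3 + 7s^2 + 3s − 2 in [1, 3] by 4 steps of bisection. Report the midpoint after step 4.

1.375

s = 2 gives h = -16, negative; keep [1, 2]
s = 1.5 gives h = -0.3125, negative; keep [1, 1.5]
s = 1.25 gives h = 2.433594, positive; keep [1.25, 1.5]
s = 1.375 gives h = 1.3865, positive; keep [1.375, 1.5]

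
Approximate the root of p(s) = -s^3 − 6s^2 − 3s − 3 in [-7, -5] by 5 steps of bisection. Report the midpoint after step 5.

-5.5625

s = -6 gives p = 15, positive; keep [-6, -5]
s = -5.5 gives p = -1.625, negative; keep [-6, -5.5]
s = -5.75 gives p = 5.984375, positive; keep [-5.75, -5.5]
s = -5.625 gives p = 2.0098, positive; keep [-5.625, -5.5]
s = -5.5625 gives p = 0.1506, positive; keep [-5.5625, -5.5]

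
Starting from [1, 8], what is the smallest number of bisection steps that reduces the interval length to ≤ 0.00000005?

Width after n steps is 7/2^n. Need 2^n ≥ 7/0.00000005 = 140000000.
2^27 = 134217728 < 140000000 ≤ 2^28 = 268435456, so n = 28.

28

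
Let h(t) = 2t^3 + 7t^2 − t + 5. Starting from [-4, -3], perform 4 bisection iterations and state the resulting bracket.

m = -3.5, h(m) = 8.5 (+); new bracket [-4, -3.5]
m = -3.75, h(m) = 1.71875 (+); new bracket [-4, -3.75]
m = -3.875, h(m) = -2.386719 (−); new bracket [-3.875, -3.75]
m = -3.8125, h(m) = -0.272 (−); new bracket [-3.8125, -3.75]

[-3.8125, -3.75]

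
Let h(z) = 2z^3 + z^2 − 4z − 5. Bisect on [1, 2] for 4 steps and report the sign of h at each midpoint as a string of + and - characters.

h(1.5) = -2 < 0, so the root lies in [1.5, 2]
h(1.75) = 1.78125 > 0, so the root lies in [1.5, 1.75]
h(1.625) = -0.277344 < 0, so the root lies in [1.625, 1.75]
h(1.6875) = 0.7085 > 0, so the root lies in [1.625, 1.6875]

-+-+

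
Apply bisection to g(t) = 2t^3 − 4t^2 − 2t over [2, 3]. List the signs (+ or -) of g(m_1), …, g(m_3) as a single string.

+--

midpoint 2.5: g = 1.25 > 0 → [2, 2.5]
midpoint 2.25: g = -1.96875 < 0 → [2.25, 2.5]
midpoint 2.375: g = -0.519531 < 0 → [2.375, 2.5]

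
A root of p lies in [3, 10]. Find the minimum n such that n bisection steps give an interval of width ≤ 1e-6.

23

Width after n steps is 7/2^n. Need 2^n ≥ 7/1e-6 = 7000000.
2^22 = 4194304 < 7000000 ≤ 2^23 = 8388608, so n = 23.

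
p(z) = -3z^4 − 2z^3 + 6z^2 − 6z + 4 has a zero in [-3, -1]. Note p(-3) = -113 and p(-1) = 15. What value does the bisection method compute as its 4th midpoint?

z = -2 gives p = 8, positive; keep [-3, -2]
z = -2.5 gives p = -29.4375, negative; keep [-2.5, -2]
z = -2.25 gives p = -6.230469, negative; keep [-2.25, -2]
z = -2.125 gives p = 1.8625, positive; keep [-2.25, -2.125]

-2.125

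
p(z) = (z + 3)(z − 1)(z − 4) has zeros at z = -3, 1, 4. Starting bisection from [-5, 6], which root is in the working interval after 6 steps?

midpoint 0.5: p = 6.125 > 0 → [-5, 0.5]
midpoint -2.25: p = 15.234375 > 0 → [-5, -2.25]
midpoint -3.625: p = -22.041016 < 0 → [-3.625, -2.25]
midpoint -2.9375: p = 1.7073 > 0 → [-3.625, -2.9375]
midpoint -3.28125: p = -8.7674 < 0 → [-3.28125, -2.9375]
midpoint -3.109375: p = -3.1954 < 0 → [-3.109375, -2.9375]

-3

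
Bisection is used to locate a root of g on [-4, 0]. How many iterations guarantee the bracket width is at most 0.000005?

20

Width after n steps is 4/2^n. Need 2^n ≥ 4/0.000005 = 800000.
2^19 = 524288 < 800000 ≤ 2^20 = 1048576, so n = 20.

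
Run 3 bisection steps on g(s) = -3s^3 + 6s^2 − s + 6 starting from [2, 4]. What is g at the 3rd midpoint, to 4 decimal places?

-0.0469

s = 3 gives g = -24, negative; keep [2, 3]
s = 2.5 gives g = -5.875, negative; keep [2, 2.5]
s = 2.25 gives g = -0.046875, negative; keep [2, 2.25]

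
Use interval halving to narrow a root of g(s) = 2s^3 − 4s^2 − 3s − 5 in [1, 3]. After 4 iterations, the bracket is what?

[2.75, 2.875]

g(2) = -11 < 0, so the root lies in [2, 3]
g(2.5) = -6.25 < 0, so the root lies in [2.5, 3]
g(2.75) = -1.90625 < 0, so the root lies in [2.75, 3]
g(2.875) = 0.8398 > 0, so the root lies in [2.75, 2.875]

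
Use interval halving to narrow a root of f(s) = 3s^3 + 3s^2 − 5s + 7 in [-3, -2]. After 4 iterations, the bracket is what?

m = -2.5, f(m) = -8.625 (−); new bracket [-2.5, -2]
m = -2.25, f(m) = -0.734375 (−); new bracket [-2.25, -2]
m = -2.125, f(m) = 2.384766 (+); new bracket [-2.25, -2.125]
m = -2.1875, f(m) = 0.8904 (+); new bracket [-2.25, -2.1875]

[-2.25, -2.1875]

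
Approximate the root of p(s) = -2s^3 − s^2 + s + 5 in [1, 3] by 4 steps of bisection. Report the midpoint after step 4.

1.375

midpoint 2: p = -13 < 0 → [1, 2]
midpoint 1.5: p = -2.5 < 0 → [1, 1.5]
midpoint 1.25: p = 0.78125 > 0 → [1.25, 1.5]
midpoint 1.375: p = -0.7148 < 0 → [1.25, 1.375]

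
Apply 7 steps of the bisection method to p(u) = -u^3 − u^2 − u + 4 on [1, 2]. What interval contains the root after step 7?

[1.1484375, 1.15625]

m = 1.5, p(m) = -3.125 (−); new bracket [1, 1.5]
m = 1.25, p(m) = -0.765625 (−); new bracket [1, 1.25]
m = 1.125, p(m) = 0.185547 (+); new bracket [1.125, 1.25]
m = 1.1875, p(m) = -0.2722 (−); new bracket [1.125, 1.1875]
m = 1.15625, p(m) = -0.039 (−); new bracket [1.125, 1.15625]
m = 1.140625, p(m) = 0.0744 (+); new bracket [1.140625, 1.15625]
m = 1.1484375, p(m) = 0.018 (+); new bracket [1.1484375, 1.15625]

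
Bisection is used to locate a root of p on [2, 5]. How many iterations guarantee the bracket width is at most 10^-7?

Width after n steps is 3/2^n. Need 2^n ≥ 3/10^-7 = 30000000.
2^24 = 16777216 < 30000000 ≤ 2^25 = 33554432, so n = 25.

25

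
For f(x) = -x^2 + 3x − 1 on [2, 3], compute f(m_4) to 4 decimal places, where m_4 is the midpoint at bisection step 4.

0.1211

midpoint 2.5: f = 0.25 > 0 → [2.5, 3]
midpoint 2.75: f = -0.3125 < 0 → [2.5, 2.75]
midpoint 2.625: f = -0.015625 < 0 → [2.5, 2.625]
midpoint 2.5625: f = 0.1211 > 0 → [2.5625, 2.625]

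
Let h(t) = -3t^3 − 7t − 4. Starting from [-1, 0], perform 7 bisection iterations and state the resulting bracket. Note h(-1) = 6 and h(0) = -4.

[-0.515625, -0.5078125]

m = -0.5, h(m) = -0.125 (−); new bracket [-1, -0.5]
m = -0.75, h(m) = 2.515625 (+); new bracket [-0.75, -0.5]
m = -0.625, h(m) = 1.107422 (+); new bracket [-0.625, -0.5]
m = -0.5625, h(m) = 0.4714 (+); new bracket [-0.5625, -0.5]
m = -0.53125, h(m) = 0.1685 (+); new bracket [-0.53125, -0.5]
m = -0.515625, h(m) = 0.0206 (+); new bracket [-0.515625, -0.5]
m = -0.5078125, h(m) = -0.0525 (−); new bracket [-0.515625, -0.5078125]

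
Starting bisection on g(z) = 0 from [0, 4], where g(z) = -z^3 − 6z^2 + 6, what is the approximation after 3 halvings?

m = 2, g(m) = -26 (−); new bracket [0, 2]
m = 1, g(m) = -1 (−); new bracket [0, 1]
m = 0.5, g(m) = 4.375 (+); new bracket [0.5, 1]

0.5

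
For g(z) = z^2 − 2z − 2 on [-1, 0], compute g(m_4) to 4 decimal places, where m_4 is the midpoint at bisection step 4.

-0.1523

g(-0.5) = -0.75 < 0, so the root lies in [-1, -0.5]
g(-0.75) = 0.0625 > 0, so the root lies in [-0.75, -0.5]
g(-0.625) = -0.359375 < 0, so the root lies in [-0.75, -0.625]
g(-0.6875) = -0.1523 < 0, so the root lies in [-0.75, -0.6875]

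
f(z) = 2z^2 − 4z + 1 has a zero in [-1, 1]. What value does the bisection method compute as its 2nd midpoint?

0.5

m = 0, f(m) = 1 (+); new bracket [0, 1]
m = 0.5, f(m) = -0.5 (−); new bracket [0, 0.5]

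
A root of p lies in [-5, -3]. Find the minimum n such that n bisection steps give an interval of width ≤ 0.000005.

Width after n steps is 2/2^n. Need 2^n ≥ 2/0.000005 = 400000.
2^18 = 262144 < 400000 ≤ 2^19 = 524288, so n = 19.

19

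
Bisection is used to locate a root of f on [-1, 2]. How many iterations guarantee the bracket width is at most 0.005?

10

Width after n steps is 3/2^n. Need 2^n ≥ 3/0.005 = 600.
2^9 = 512 < 600 ≤ 2^10 = 1024, so n = 10.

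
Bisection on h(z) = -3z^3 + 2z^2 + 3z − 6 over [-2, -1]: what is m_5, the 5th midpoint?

h(-1.5) = 4.125 > 0, so the root lies in [-1.5, -1]
h(-1.25) = -0.765625 < 0, so the root lies in [-1.5, -1.25]
h(-1.375) = 1.455078 > 0, so the root lies in [-1.375, -1.25]
h(-1.3125) = 0.2908 > 0, so the root lies in [-1.3125, -1.25]
h(-1.28125) = -0.2506 < 0, so the root lies in [-1.3125, -1.28125]

-1.28125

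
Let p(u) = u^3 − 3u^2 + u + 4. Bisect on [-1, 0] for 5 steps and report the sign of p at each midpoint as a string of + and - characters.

m = -0.5, p(m) = 2.625 (+); new bracket [-1, -0.5]
m = -0.75, p(m) = 1.140625 (+); new bracket [-1, -0.75]
m = -0.875, p(m) = 0.158203 (+); new bracket [-1, -0.875]
m = -0.9375, p(m) = -0.3982 (−); new bracket [-0.9375, -0.875]
m = -0.90625, p(m) = -0.1144 (−); new bracket [-0.90625, -0.875]

+++--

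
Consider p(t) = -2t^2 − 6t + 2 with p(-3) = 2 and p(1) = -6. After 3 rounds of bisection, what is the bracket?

m = -1, p(m) = 6 (+); new bracket [-1, 1]
m = 0, p(m) = 2 (+); new bracket [0, 1]
m = 0.5, p(m) = -1.5 (−); new bracket [0, 0.5]

[0, 0.5]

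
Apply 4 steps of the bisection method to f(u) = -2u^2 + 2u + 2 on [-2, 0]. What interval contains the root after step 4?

[-0.625, -0.5]

f(-1) = -2 < 0, so the root lies in [-1, 0]
f(-0.5) = 0.5 > 0, so the root lies in [-1, -0.5]
f(-0.75) = -0.625 < 0, so the root lies in [-0.75, -0.5]
f(-0.625) = -0.0312 < 0, so the root lies in [-0.625, -0.5]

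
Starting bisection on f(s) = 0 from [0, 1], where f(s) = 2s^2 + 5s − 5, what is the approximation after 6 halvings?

f(0.5) = -2 < 0, so the root lies in [0.5, 1]
f(0.75) = -0.125 < 0, so the root lies in [0.75, 1]
f(0.875) = 0.90625 > 0, so the root lies in [0.75, 0.875]
f(0.8125) = 0.3828 > 0, so the root lies in [0.75, 0.8125]
f(0.78125) = 0.127 > 0, so the root lies in [0.75, 0.78125]
f(0.765625) = 0.0005 > 0, so the root lies in [0.75, 0.765625]

0.765625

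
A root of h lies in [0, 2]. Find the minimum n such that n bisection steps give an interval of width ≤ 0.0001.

Width after n steps is 2/2^n. Need 2^n ≥ 2/0.0001 = 20000.
2^14 = 16384 < 20000 ≤ 2^15 = 32768, so n = 15.

15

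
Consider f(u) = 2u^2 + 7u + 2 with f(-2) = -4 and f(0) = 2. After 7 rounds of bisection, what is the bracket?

u = -1 gives f = -3, negative; keep [-1, 0]
u = -0.5 gives f = -1, negative; keep [-0.5, 0]
u = -0.25 gives f = 0.375, positive; keep [-0.5, -0.25]
u = -0.375 gives f = -0.3438, negative; keep [-0.375, -0.25]
u = -0.3125 gives f = 0.0078, positive; keep [-0.375, -0.3125]
u = -0.34375 gives f = -0.1699, negative; keep [-0.34375, -0.3125]
u = -0.328125 gives f = -0.0815, negative; keep [-0.328125, -0.3125]

[-0.328125, -0.3125]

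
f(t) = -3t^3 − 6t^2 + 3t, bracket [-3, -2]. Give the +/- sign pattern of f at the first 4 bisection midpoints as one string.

m = -2.5, f(m) = 1.875 (+); new bracket [-2.5, -2]
m = -2.25, f(m) = -2.953125 (−); new bracket [-2.5, -2.25]
m = -2.375, f(m) = -0.779297 (−); new bracket [-2.5, -2.375]
m = -2.4375, f(m) = 0.4856 (+); new bracket [-2.4375, -2.375]

+--+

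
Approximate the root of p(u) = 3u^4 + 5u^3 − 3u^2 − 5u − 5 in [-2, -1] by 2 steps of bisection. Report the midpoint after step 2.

p(-1.5) = -5.9375 < 0, so the root lies in [-2, -1.5]
p(-1.75) = -4.097656 < 0, so the root lies in [-2, -1.75]

-1.75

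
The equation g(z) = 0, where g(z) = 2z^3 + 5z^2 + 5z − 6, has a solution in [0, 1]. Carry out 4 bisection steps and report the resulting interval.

[0.625, 0.6875]

midpoint 0.5: g = -2 < 0 → [0.5, 1]
midpoint 0.75: g = 1.40625 > 0 → [0.5, 0.75]
midpoint 0.625: g = -0.433594 < 0 → [0.625, 0.75]
midpoint 0.6875: g = 0.4507 > 0 → [0.625, 0.6875]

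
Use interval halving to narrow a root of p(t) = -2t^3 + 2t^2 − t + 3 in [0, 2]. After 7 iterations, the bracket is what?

m = 1, p(m) = 2 (+); new bracket [1, 2]
m = 1.5, p(m) = -0.75 (−); new bracket [1, 1.5]
m = 1.25, p(m) = 0.96875 (+); new bracket [1.25, 1.5]
m = 1.375, p(m) = 0.207 (+); new bracket [1.375, 1.5]
m = 1.4375, p(m) = -0.2456 (−); new bracket [1.375, 1.4375]
m = 1.40625, p(m) = -0.013 (−); new bracket [1.375, 1.40625]
m = 1.390625, p(m) = 0.0986 (+); new bracket [1.390625, 1.40625]

[1.390625, 1.40625]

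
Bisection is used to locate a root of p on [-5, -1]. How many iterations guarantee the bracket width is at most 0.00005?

Width after n steps is 4/2^n. Need 2^n ≥ 4/0.00005 = 80000.
2^16 = 65536 < 80000 ≤ 2^17 = 131072, so n = 17.

17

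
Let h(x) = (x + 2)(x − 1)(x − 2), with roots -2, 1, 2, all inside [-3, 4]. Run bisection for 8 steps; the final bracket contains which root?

x = 0.5 gives h = 1.875, positive; keep [-3, 0.5]
x = -1.25 gives h = 5.484375, positive; keep [-3, -1.25]
x = -2.125 gives h = -1.611328, negative; keep [-2.125, -1.25]
x = -1.6875 gives h = 3.0969, positive; keep [-2.125, -1.6875]
x = -1.90625 gives h = 1.0643, positive; keep [-2.125, -1.90625]
x = -2.015625 gives h = -0.1892, negative; keep [-2.015625, -1.90625]
x = -1.9609375 gives h = 0.4581, positive; keep [-2.015625, -1.9609375]
x = -1.98828125 gives h = 0.1397, positive; keep [-2.015625, -1.98828125]

-2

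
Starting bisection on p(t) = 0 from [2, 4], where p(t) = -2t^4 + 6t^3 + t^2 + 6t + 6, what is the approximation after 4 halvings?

p(3) = 33 > 0, so the root lies in [3, 4]
p(3.5) = -3.625 < 0, so the root lies in [3, 3.5]
p(3.25) = 18.898438 > 0, so the root lies in [3.25, 3.5]
p(3.375) = 8.8081 > 0, so the root lies in [3.375, 3.5]

3.375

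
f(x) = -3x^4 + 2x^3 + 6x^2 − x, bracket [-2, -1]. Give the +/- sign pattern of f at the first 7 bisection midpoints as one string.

--++-++

midpoint -1.5: f = -6.9375 < 0 → [-1.5, -1]
midpoint -1.25: f = -0.605469 < 0 → [-1.25, -1]
midpoint -1.125: f = 1.065674 > 0 → [-1.25, -1.125]
midpoint -1.1875: f = 0.3337 > 0 → [-1.25, -1.1875]
midpoint -1.21875: f = -0.1085 < 0 → [-1.21875, -1.1875]
midpoint -1.203125: f = 0.1193 > 0 → [-1.21875, -1.203125]
midpoint -1.2109375: f = 0.0071 > 0 → [-1.21875, -1.2109375]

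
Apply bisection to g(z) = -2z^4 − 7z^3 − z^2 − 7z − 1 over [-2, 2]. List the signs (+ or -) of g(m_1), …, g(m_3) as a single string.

m = 0, g(m) = -1 (−); new bracket [-2, 0]
m = -1, g(m) = 10 (+); new bracket [-1, 0]
m = -0.5, g(m) = 3 (+); new bracket [-0.5, 0]

-++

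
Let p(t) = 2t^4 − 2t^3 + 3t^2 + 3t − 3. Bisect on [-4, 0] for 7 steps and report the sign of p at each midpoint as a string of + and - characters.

m = -2, p(m) = 51 (+); new bracket [-2, 0]
m = -1, p(m) = 1 (+); new bracket [-1, 0]
m = -0.5, p(m) = -3.375 (−); new bracket [-1, -0.5]
m = -0.75, p(m) = -2.0859 (−); new bracket [-1, -0.75]
m = -0.875, p(m) = -0.8159 (−); new bracket [-1, -0.875]
m = -0.9375, p(m) = 0.0171 (+); new bracket [-0.9375, -0.875]
m = -0.90625, p(m) = -0.4173 (−); new bracket [-0.9375, -0.90625]

++---+-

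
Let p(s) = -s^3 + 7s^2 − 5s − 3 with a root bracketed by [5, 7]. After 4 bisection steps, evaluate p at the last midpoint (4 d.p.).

-0.7988

m = 6, p(m) = 3 (+); new bracket [6, 7]
m = 6.5, p(m) = -14.375 (−); new bracket [6, 6.5]
m = 6.25, p(m) = -4.953125 (−); new bracket [6, 6.25]
m = 6.125, p(m) = -0.7988 (−); new bracket [6, 6.125]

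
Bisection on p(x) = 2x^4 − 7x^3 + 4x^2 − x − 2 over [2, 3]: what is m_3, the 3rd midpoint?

2.875

m = 2.5, p(m) = -10.75 (−); new bracket [2.5, 3]
m = 2.75, p(m) = -5.695312 (−); new bracket [2.75, 3]
m = 2.875, p(m) = -1.51709 (−); new bracket [2.875, 3]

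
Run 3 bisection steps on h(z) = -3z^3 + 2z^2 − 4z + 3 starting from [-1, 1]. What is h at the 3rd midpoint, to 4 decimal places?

-0.1406

m = 0, h(m) = 3 (+); new bracket [0, 1]
m = 0.5, h(m) = 1.125 (+); new bracket [0.5, 1]
m = 0.75, h(m) = -0.140625 (−); new bracket [0.5, 0.75]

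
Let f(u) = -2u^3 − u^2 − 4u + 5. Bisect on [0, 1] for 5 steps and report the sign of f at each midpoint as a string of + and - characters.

++-+-

u = 0.5 gives f = 2.5, positive; keep [0.5, 1]
u = 0.75 gives f = 0.59375, positive; keep [0.75, 1]
u = 0.875 gives f = -0.605469, negative; keep [0.75, 0.875]
u = 0.8125 gives f = 0.0171, positive; keep [0.8125, 0.875]
u = 0.84375 gives f = -0.2883, negative; keep [0.8125, 0.84375]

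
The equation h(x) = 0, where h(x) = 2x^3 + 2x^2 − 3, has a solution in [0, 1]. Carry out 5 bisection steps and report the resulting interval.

h(0.5) = -2.25 < 0, so the root lies in [0.5, 1]
h(0.75) = -1.03125 < 0, so the root lies in [0.75, 1]
h(0.875) = -0.128906 < 0, so the root lies in [0.875, 1]
h(0.9375) = 0.4058 > 0, so the root lies in [0.875, 0.9375]
h(0.90625) = 0.1312 > 0, so the root lies in [0.875, 0.90625]

[0.875, 0.90625]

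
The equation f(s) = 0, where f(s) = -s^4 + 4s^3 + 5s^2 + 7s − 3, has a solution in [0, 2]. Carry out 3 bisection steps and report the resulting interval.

[0.25, 0.5]

s = 1 gives f = 12, positive; keep [0, 1]
s = 0.5 gives f = 2.1875, positive; keep [0, 0.5]
s = 0.25 gives f = -0.878906, negative; keep [0.25, 0.5]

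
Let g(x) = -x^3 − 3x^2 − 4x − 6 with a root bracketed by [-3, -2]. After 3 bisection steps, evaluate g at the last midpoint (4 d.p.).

midpoint -2.5: g = 0.875 > 0 → [-2.5, -2]
midpoint -2.25: g = -0.796875 < 0 → [-2.5, -2.25]
midpoint -2.375: g = -0.025391 < 0 → [-2.5, -2.375]

-0.0254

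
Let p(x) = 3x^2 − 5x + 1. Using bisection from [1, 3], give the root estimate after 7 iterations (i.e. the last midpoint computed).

midpoint 2: p = 3 > 0 → [1, 2]
midpoint 1.5: p = 0.25 > 0 → [1, 1.5]
midpoint 1.25: p = -0.5625 < 0 → [1.25, 1.5]
midpoint 1.375: p = -0.2031 < 0 → [1.375, 1.5]
midpoint 1.4375: p = 0.0117 > 0 → [1.375, 1.4375]
midpoint 1.40625: p = -0.0986 < 0 → [1.40625, 1.4375]
midpoint 1.421875: p = -0.0442 < 0 → [1.421875, 1.4375]

1.421875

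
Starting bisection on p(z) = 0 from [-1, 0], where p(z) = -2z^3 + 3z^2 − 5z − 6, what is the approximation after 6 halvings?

-0.734375

midpoint -0.5: p = -2.5 < 0 → [-1, -0.5]
midpoint -0.75: p = 0.28125 > 0 → [-0.75, -0.5]
midpoint -0.625: p = -1.214844 < 0 → [-0.75, -0.625]
midpoint -0.6875: p = -0.4946 < 0 → [-0.75, -0.6875]
midpoint -0.71875: p = -0.1138 < 0 → [-0.75, -0.71875]
midpoint -0.734375: p = 0.0819 > 0 → [-0.734375, -0.71875]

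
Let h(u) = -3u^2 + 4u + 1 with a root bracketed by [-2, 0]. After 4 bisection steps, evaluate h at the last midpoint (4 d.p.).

0.4531

midpoint -1: h = -6 < 0 → [-1, 0]
midpoint -0.5: h = -1.75 < 0 → [-0.5, 0]
midpoint -0.25: h = -0.1875 < 0 → [-0.25, 0]
midpoint -0.125: h = 0.4531 > 0 → [-0.25, -0.125]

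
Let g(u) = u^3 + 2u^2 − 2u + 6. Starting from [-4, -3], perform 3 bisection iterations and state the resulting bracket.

[-3.25, -3.125]

u = -3.5 gives g = -5.375, negative; keep [-3.5, -3]
u = -3.25 gives g = -0.703125, negative; keep [-3.25, -3]
u = -3.125 gives g = 1.263672, positive; keep [-3.25, -3.125]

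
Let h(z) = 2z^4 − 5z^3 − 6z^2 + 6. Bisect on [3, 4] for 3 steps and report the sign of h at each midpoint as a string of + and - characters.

+-+

m = 3.5, h(m) = 18.25 (+); new bracket [3, 3.5]
m = 3.25, h(m) = -5.882812 (−); new bracket [3.25, 3.5]
m = 3.375, h(m) = 4.932129 (+); new bracket [3.25, 3.375]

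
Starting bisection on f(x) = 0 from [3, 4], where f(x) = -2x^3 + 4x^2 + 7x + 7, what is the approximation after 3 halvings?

3.375

m = 3.5, f(m) = -5.25 (−); new bracket [3, 3.5]
m = 3.25, f(m) = 3.34375 (+); new bracket [3.25, 3.5]
m = 3.375, f(m) = -0.699219 (−); new bracket [3.25, 3.375]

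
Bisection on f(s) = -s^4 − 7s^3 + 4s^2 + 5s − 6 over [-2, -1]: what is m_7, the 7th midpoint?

m = -1.5, f(m) = 14.0625 (+); new bracket [-1.5, -1]
m = -1.25, f(m) = 5.230469 (+); new bracket [-1.25, -1]
m = -1.125, f(m) = 1.80249 (+); new bracket [-1.125, -1]
m = -1.0625, f(m) = 0.3249 (+); new bracket [-1.0625, -1]
m = -1.03125, f(m) = -0.3564 (−); new bracket [-1.0625, -1.03125]
m = -1.046875, f(m) = -0.0204 (−); new bracket [-1.0625, -1.046875]
m = -1.0546875, f(m) = 0.1511 (+); new bracket [-1.0546875, -1.046875]

-1.0546875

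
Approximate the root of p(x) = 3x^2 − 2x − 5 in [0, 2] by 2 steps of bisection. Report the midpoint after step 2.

p(1) = -4 < 0, so the root lies in [1, 2]
p(1.5) = -1.25 < 0, so the root lies in [1.5, 2]

1.5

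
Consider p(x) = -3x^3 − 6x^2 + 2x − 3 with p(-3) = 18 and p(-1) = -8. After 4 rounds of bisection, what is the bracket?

x = -2 gives p = -7, negative; keep [-3, -2]
x = -2.5 gives p = 1.375, positive; keep [-2.5, -2]
x = -2.25 gives p = -3.703125, negative; keep [-2.5, -2.25]
x = -2.375 gives p = -1.4043, negative; keep [-2.5, -2.375]

[-2.5, -2.375]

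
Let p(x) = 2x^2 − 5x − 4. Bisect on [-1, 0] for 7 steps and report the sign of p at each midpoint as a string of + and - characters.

-+-+++-

m = -0.5, p(m) = -1 (−); new bracket [-1, -0.5]
m = -0.75, p(m) = 0.875 (+); new bracket [-0.75, -0.5]
m = -0.625, p(m) = -0.09375 (−); new bracket [-0.75, -0.625]
m = -0.6875, p(m) = 0.3828 (+); new bracket [-0.6875, -0.625]
m = -0.65625, p(m) = 0.1426 (+); new bracket [-0.65625, -0.625]
m = -0.640625, p(m) = 0.0239 (+); new bracket [-0.640625, -0.625]
m = -0.6328125, p(m) = -0.035 (−); new bracket [-0.640625, -0.6328125]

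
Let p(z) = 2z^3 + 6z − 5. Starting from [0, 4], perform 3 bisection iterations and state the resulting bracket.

[0.5, 1]

z = 2 gives p = 23, positive; keep [0, 2]
z = 1 gives p = 3, positive; keep [0, 1]
z = 0.5 gives p = -1.75, negative; keep [0.5, 1]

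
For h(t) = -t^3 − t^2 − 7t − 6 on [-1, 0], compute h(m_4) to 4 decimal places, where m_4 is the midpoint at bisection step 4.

-0.4363

h(-0.5) = -2.625 < 0, so the root lies in [-1, -0.5]
h(-0.75) = -0.890625 < 0, so the root lies in [-1, -0.75]
h(-0.875) = 0.029297 > 0, so the root lies in [-0.875, -0.75]
h(-0.8125) = -0.4363 < 0, so the root lies in [-0.875, -0.8125]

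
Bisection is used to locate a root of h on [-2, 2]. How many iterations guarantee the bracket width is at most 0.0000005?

23

Width after n steps is 4/2^n. Need 2^n ≥ 4/0.0000005 = 8000000.
2^22 = 4194304 < 8000000 ≤ 2^23 = 8388608, so n = 23.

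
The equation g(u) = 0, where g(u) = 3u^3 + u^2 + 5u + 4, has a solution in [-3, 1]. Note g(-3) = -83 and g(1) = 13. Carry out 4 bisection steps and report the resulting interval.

g(-1) = -3 < 0, so the root lies in [-1, 1]
g(0) = 4 > 0, so the root lies in [-1, 0]
g(-0.5) = 1.375 > 0, so the root lies in [-1, -0.5]
g(-0.75) = -0.4531 < 0, so the root lies in [-0.75, -0.5]

[-0.75, -0.5]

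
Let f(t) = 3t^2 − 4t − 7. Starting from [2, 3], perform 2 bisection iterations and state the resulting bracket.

[2.25, 2.5]

midpoint 2.5: f = 1.75 > 0 → [2, 2.5]
midpoint 2.25: f = -0.8125 < 0 → [2.25, 2.5]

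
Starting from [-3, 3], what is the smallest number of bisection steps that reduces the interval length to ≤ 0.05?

7

Width after n steps is 6/2^n. Need 2^n ≥ 6/0.05 = 120.
2^6 = 64 < 120 ≤ 2^7 = 128, so n = 7.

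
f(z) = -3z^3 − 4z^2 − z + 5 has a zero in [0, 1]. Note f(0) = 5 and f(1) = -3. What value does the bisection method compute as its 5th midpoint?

0.78125

z = 0.5 gives f = 3.125, positive; keep [0.5, 1]
z = 0.75 gives f = 0.734375, positive; keep [0.75, 1]
z = 0.875 gives f = -0.947266, negative; keep [0.75, 0.875]
z = 0.8125 gives f = -0.0623, negative; keep [0.75, 0.8125]
z = 0.78125 gives f = 0.3468, positive; keep [0.78125, 0.8125]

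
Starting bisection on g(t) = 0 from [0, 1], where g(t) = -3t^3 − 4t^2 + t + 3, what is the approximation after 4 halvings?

0.8125

m = 0.5, g(m) = 2.125 (+); new bracket [0.5, 1]
m = 0.75, g(m) = 0.234375 (+); new bracket [0.75, 1]
m = 0.875, g(m) = -1.197266 (−); new bracket [0.75, 0.875]
m = 0.8125, g(m) = -0.4373 (−); new bracket [0.75, 0.8125]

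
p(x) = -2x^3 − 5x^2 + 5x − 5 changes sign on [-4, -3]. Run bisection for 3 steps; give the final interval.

x = -3.5 gives p = 2, positive; keep [-3.5, -3]
x = -3.25 gives p = -5.40625, negative; keep [-3.5, -3.25]
x = -3.375 gives p = -1.941406, negative; keep [-3.5, -3.375]

[-3.5, -3.375]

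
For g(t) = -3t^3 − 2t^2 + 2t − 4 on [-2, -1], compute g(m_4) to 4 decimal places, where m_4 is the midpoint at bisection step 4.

-0.5637

t = -1.5 gives g = -1.375, negative; keep [-2, -1.5]
t = -1.75 gives g = 2.453125, positive; keep [-1.75, -1.5]
t = -1.625 gives g = 0.341797, positive; keep [-1.625, -1.5]
t = -1.5625 gives g = -0.5637, negative; keep [-1.625, -1.5625]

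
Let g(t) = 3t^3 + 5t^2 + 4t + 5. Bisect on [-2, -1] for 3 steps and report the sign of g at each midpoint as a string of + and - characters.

m = -1.5, g(m) = 0.125 (+); new bracket [-2, -1.5]
m = -1.75, g(m) = -2.765625 (−); new bracket [-1.75, -1.5]
m = -1.625, g(m) = -1.169922 (−); new bracket [-1.625, -1.5]

+--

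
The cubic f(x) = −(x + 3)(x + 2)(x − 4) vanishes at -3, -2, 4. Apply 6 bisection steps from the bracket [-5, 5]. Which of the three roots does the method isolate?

4

midpoint 0: f = 24 > 0 → [0, 5]
midpoint 2.5: f = 37.125 > 0 → [2.5, 5]
midpoint 3.75: f = 9.703125 > 0 → [3.75, 5]
midpoint 4.375: f = -17.6309 < 0 → [3.75, 4.375]
midpoint 4.0625: f = -2.676 < 0 → [3.75, 4.0625]
midpoint 3.90625: f = 3.8241 > 0 → [3.90625, 4.0625]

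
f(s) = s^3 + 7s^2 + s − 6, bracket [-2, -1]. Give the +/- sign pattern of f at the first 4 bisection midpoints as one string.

+++-

midpoint -1.5: f = 4.875 > 0 → [-1.5, -1]
midpoint -1.25: f = 1.734375 > 0 → [-1.25, -1]
midpoint -1.125: f = 0.310547 > 0 → [-1.125, -1]
midpoint -1.0625: f = -0.3596 < 0 → [-1.125, -1.0625]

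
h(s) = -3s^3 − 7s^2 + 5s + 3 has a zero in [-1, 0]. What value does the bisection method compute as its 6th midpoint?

midpoint -0.5: h = -0.875 < 0 → [-0.5, 0]
midpoint -0.25: h = 1.359375 > 0 → [-0.5, -0.25]
midpoint -0.375: h = 0.298828 > 0 → [-0.5, -0.375]
midpoint -0.4375: h = -0.2761 < 0 → [-0.4375, -0.375]
midpoint -0.40625: h = 0.0146 > 0 → [-0.4375, -0.40625]
midpoint -0.421875: h = -0.13 < 0 → [-0.421875, -0.40625]

-0.421875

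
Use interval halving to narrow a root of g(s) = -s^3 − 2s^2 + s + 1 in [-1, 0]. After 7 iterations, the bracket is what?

[-0.5625, -0.5546875]

g(-0.5) = 0.125 > 0, so the root lies in [-1, -0.5]
g(-0.75) = -0.453125 < 0, so the root lies in [-0.75, -0.5]
g(-0.625) = -0.162109 < 0, so the root lies in [-0.625, -0.5]
g(-0.5625) = -0.0173 < 0, so the root lies in [-0.5625, -0.5]
g(-0.53125) = 0.0542 > 0, so the root lies in [-0.5625, -0.53125]
g(-0.546875) = 0.0185 > 0, so the root lies in [-0.5625, -0.546875]
g(-0.5546875) = 0.0006 > 0, so the root lies in [-0.5625, -0.5546875]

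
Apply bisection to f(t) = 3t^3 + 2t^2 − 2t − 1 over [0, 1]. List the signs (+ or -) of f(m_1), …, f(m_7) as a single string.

--+++-+

m = 0.5, f(m) = -1.125 (−); new bracket [0.5, 1]
m = 0.75, f(m) = -0.109375 (−); new bracket [0.75, 1]
m = 0.875, f(m) = 0.791016 (+); new bracket [0.75, 0.875]
m = 0.8125, f(m) = 0.3044 (+); new bracket [0.75, 0.8125]
m = 0.78125, f(m) = 0.0887 (+); new bracket [0.75, 0.78125]
m = 0.765625, f(m) = -0.0125 (−); new bracket [0.765625, 0.78125]
m = 0.7734375, f(m) = 0.0376 (+); new bracket [0.765625, 0.7734375]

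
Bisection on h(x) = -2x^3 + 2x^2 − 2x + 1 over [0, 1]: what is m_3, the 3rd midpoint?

x = 0.5 gives h = 0.25, positive; keep [0.5, 1]
x = 0.75 gives h = -0.21875, negative; keep [0.5, 0.75]
x = 0.625 gives h = 0.042969, positive; keep [0.625, 0.75]

0.625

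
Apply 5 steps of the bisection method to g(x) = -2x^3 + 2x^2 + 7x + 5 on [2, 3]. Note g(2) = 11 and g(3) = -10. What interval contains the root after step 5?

[2.65625, 2.6875]

g(2.5) = 3.75 > 0, so the root lies in [2.5, 3]
g(2.75) = -2.21875 < 0, so the root lies in [2.5, 2.75]
g(2.625) = 0.980469 > 0, so the root lies in [2.625, 2.75]
g(2.6875) = -0.564 < 0, so the root lies in [2.625, 2.6875]
g(2.65625) = 0.2219 > 0, so the root lies in [2.65625, 2.6875]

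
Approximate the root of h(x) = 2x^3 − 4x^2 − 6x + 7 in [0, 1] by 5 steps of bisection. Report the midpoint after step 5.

m = 0.5, h(m) = 3.25 (+); new bracket [0.5, 1]
m = 0.75, h(m) = 1.09375 (+); new bracket [0.75, 1]
m = 0.875, h(m) = 0.027344 (+); new bracket [0.875, 1]
m = 0.9375, h(m) = -0.4927 (−); new bracket [0.875, 0.9375]
m = 0.90625, h(m) = -0.2341 (−); new bracket [0.875, 0.90625]

0.90625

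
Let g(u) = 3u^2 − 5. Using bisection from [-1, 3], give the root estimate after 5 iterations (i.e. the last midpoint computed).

1.375

midpoint 1: g = -2 < 0 → [1, 3]
midpoint 2: g = 7 > 0 → [1, 2]
midpoint 1.5: g = 1.75 > 0 → [1, 1.5]
midpoint 1.25: g = -0.3125 < 0 → [1.25, 1.5]
midpoint 1.375: g = 0.6719 > 0 → [1.25, 1.375]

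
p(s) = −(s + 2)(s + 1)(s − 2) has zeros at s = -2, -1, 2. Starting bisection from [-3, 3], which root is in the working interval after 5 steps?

s = 0 gives p = 4, positive; keep [0, 3]
s = 1.5 gives p = 4.375, positive; keep [1.5, 3]
s = 2.25 gives p = -3.453125, negative; keep [1.5, 2.25]
s = 1.875 gives p = 1.3926, positive; keep [1.875, 2.25]
s = 2.0625 gives p = -0.7776, negative; keep [1.875, 2.0625]

2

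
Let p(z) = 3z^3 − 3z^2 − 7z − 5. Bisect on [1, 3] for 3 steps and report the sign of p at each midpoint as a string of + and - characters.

-+-

z = 2 gives p = -7, negative; keep [2, 3]
z = 2.5 gives p = 5.625, positive; keep [2, 2.5]
z = 2.25 gives p = -1.765625, negative; keep [2.25, 2.5]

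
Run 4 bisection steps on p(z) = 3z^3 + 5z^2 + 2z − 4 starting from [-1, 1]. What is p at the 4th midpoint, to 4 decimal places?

z = 0 gives p = -4, negative; keep [0, 1]
z = 0.5 gives p = -1.375, negative; keep [0.5, 1]
z = 0.75 gives p = 1.578125, positive; keep [0.5, 0.75]
z = 0.625 gives p = -0.0645, negative; keep [0.625, 0.75]

-0.0645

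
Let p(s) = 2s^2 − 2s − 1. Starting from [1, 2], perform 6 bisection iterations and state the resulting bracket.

[1.359375, 1.375]

p(1.5) = 0.5 > 0, so the root lies in [1, 1.5]
p(1.25) = -0.375 < 0, so the root lies in [1.25, 1.5]
p(1.375) = 0.03125 > 0, so the root lies in [1.25, 1.375]
p(1.3125) = -0.1797 < 0, so the root lies in [1.3125, 1.375]
p(1.34375) = -0.0762 < 0, so the root lies in [1.34375, 1.375]
p(1.359375) = -0.0229 < 0, so the root lies in [1.359375, 1.375]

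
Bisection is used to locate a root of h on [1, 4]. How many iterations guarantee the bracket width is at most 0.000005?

20

Width after n steps is 3/2^n. Need 2^n ≥ 3/0.000005 = 600000.
2^19 = 524288 < 600000 ≤ 2^20 = 1048576, so n = 20.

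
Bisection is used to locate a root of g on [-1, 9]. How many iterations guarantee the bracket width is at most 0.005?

11

Width after n steps is 10/2^n. Need 2^n ≥ 10/0.005 = 2000.
2^10 = 1024 < 2000 ≤ 2^11 = 2048, so n = 11.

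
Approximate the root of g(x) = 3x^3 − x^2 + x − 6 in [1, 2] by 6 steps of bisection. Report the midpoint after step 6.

1.296875

g(1.5) = 3.375 > 0, so the root lies in [1, 1.5]
g(1.25) = -0.453125 < 0, so the root lies in [1.25, 1.5]
g(1.375) = 1.283203 > 0, so the root lies in [1.25, 1.375]
g(1.3125) = 0.3728 > 0, so the root lies in [1.25, 1.3125]
g(1.28125) = -0.0504 < 0, so the root lies in [1.28125, 1.3125]
g(1.296875) = 0.1586 > 0, so the root lies in [1.28125, 1.296875]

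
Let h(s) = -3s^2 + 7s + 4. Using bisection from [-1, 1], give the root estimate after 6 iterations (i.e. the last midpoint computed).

m = 0, h(m) = 4 (+); new bracket [-1, 0]
m = -0.5, h(m) = -0.25 (−); new bracket [-0.5, 0]
m = -0.25, h(m) = 2.0625 (+); new bracket [-0.5, -0.25]
m = -0.375, h(m) = 0.9531 (+); new bracket [-0.5, -0.375]
m = -0.4375, h(m) = 0.3633 (+); new bracket [-0.5, -0.4375]
m = -0.46875, h(m) = 0.0596 (+); new bracket [-0.5, -0.46875]

-0.46875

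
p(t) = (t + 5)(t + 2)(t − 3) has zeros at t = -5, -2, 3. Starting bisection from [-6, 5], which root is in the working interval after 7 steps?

midpoint -0.5: p = -23.625 < 0 → [-0.5, 5]
midpoint 2.25: p = -23.109375 < 0 → [2.25, 5]
midpoint 3.625: p = 30.322266 > 0 → [2.25, 3.625]
midpoint 2.9375: p = -2.4495 < 0 → [2.9375, 3.625]
midpoint 3.28125: p = 12.3006 > 0 → [2.9375, 3.28125]
midpoint 3.109375: p = 4.5318 > 0 → [2.9375, 3.109375]
midpoint 3.0234375: p = 0.9447 > 0 → [2.9375, 3.0234375]

3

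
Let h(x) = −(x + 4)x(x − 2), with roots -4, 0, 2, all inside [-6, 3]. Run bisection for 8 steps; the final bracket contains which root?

m = -1.5, h(m) = -13.125 (−); new bracket [-6, -1.5]
m = -3.75, h(m) = -5.390625 (−); new bracket [-6, -3.75]
m = -4.875, h(m) = 29.326172 (+); new bracket [-4.875, -3.75]
m = -4.3125, h(m) = 8.5071 (+); new bracket [-4.3125, -3.75]
m = -4.03125, h(m) = 0.7598 (+); new bracket [-4.03125, -3.75]
m = -3.890625, h(m) = -2.5067 (−); new bracket [-4.03125, -3.890625]
m = -3.9609375, h(m) = -0.9223 (−); new bracket [-4.03125, -3.9609375]
m = -3.99609375, h(m) = -0.0936 (−); new bracket [-4.03125, -3.99609375]

-4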